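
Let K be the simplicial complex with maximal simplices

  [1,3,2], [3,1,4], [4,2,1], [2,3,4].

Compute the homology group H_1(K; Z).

Fix the vertex order 1 < 2 < 3 < 4 and write every simplex with vertices in increasing order. Then dim K = 2 and the simplices of K are:

  0-simplices (4): [1], [2], [3], [4]
  1-simplices (6): [1,2], [1,3], [1,4], [2,3], [2,4], [3,4]
  2-simplices (4): [1,2,3], [1,2,4], [1,3,4], [2,3,4]

Hence C_0 ≅ Z^4, C_1 ≅ Z^6, C_2 ≅ Z^4.

The boundary map ∂_1: C_1 → C_0 sends each edge [p,q] (with p < q) to q − p. For instance
  ∂[3,4] = [4] − [3].
The 4×6 boundary matrix has rank 3 and Smith normal form diag(1,1,1).

∂_2: C_2 → C_1 sends each 2-simplex [p,q,r] to [q,r] − [p,r] + [p,q]. For instance
  ∂[1,2,3] = [2,3] − [1,3] + [1,2],
  ∂[2,3,4] = [3,4] − [2,4] + [2,3].
This gives a 6×4 integer matrix of rank 3; reducing to Smith normal form yields diagonal entries (1,1,1).

Reading off H_k = ker ∂_k / im ∂_{k+1}:

  H_1: rank ker ∂_1 − rank ∂_2 = (6 − 3) − 3 = 0, and the invariant factors of ∂_2 are all 1, so H_1 ≅ 0.

H_1 ≅ 0.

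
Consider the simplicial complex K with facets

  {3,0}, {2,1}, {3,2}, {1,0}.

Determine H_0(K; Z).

Order the vertices as 0 < 1 < 2 < 3. Listing each simplex with vertices in this order, K has dimension 1 with simplices:

  0-simplices (4): [0], [1], [2], [3]
  1-simplices (4): [0,1], [0,3], [1,2], [2,3]

Hence C_0 ≅ Z^4, C_1 ≅ Z^4.

∂_1: C_1 → C_0 maps an edge to its endpoints' difference, ∂[p,q] = q − p.
The resulting 4×4 matrix has rank 3, and its Smith normal form has invariant factors (1,1,1).

From H_k ≅ ker(∂_k) / im(∂_{k+1}) we obtain:

  H_0: rank C_0 − rank ∂_1 = 4 − 3 = 1, and the invariant factors of ∂_1 are all 1, so H_0 = Z.

H_0 ≅ Z.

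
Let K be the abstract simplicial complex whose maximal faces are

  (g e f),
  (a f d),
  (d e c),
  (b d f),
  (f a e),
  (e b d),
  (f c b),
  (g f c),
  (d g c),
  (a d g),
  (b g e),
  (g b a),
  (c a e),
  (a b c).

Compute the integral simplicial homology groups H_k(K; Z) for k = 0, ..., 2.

H_0 ≅ Z,  H_1 ≅ Z^2,  H_2 ≅ Z.

Fix the vertex order a < b < c < d < e < f < g and write every simplex with vertices in increasing order. Then dim K = 2 and the simplices of K are:

  0-simplices (7): a, b, c, d, e, f, g
  1-simplices (21): ab, ac, ad, ae, af, ag, bc, bd, be, bf, bg, cd, ce, cf, cg, de, df, dg, ef, eg, fg
  2-simplices (14): abc, abg, ace, adf, adg, aef, bcf, bde, bdf, beg, cde, cdg, cfg, efg

giving chain groups C_0 ≅ Z^7, C_1 ≅ Z^21, C_2 ≅ Z^14.

∂_1: C_1 → C_0 maps an edge to its endpoints' difference, ∂[p,q] = q − p. For instance
  ∂cf = f − c.
This gives a 7×21 integer matrix of rank 6; reducing to Smith normal form yields diagonal entries (1,1,1,1,1,1).

Boundary ∂_2: C_2 → C_1 acts by ∂[p,q,r] = [q,r] − [p,r] + [p,q]. For instance
  ∂adf = df − af + ad,
  ∂bde = de − be + bd.
The resulting 21×14 matrix has rank 13, and its Smith normal form has invariant factors (1,1,1,1,1,1,1,1,1,1,1,1,1).

Reading off H_k = ker ∂_k / im ∂_{k+1}:

  H_0: rank C_0 − rank ∂_1 = 7 − 6 = 1, and the invariant factors of ∂_1 are all 1, so H_0 = Z.
  H_1: rank ker ∂_1 − rank ∂_2 = (21 − 6) − 13 = 2, and the invariant factors of ∂_2 are all 1, so H_1 = Z^2.
  H_2: rank ker ∂_2 − rank ∂_3 = (14 − 13) − 0 = 1, and there is no ∂_3, so H_2 = Z.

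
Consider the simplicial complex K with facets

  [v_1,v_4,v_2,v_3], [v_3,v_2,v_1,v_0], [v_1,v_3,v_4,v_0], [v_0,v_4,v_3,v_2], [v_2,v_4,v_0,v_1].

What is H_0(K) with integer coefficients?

H_0 ≅ Z.

Fix the vertex order v_0 < v_1 < v_2 < v_3 < v_4 and write every simplex with vertices in increasing order. Then dim K = 3 and the simplices of K are:

  0-simplices (5): [v_0], [v_1], [v_2], [v_3], [v_4]
  1-simplices (10): [v_0,v_1], [v_0,v_2], [v_0,v_3], [v_0,v_4], [v_1,v_2], [v_1,v_3], [v_1,v_4], [v_2,v_3], [v_2,v_4], [v_3,v_4]
  2-simplices (10): [v_0,v_1,v_2], [v_0,v_1,v_3], [v_0,v_1,v_4], [v_0,v_2,v_3], [v_0,v_2,v_4], [v_0,v_3,v_4], [v_1,v_2,v_3], [v_1,v_2,v_4], [v_1,v_3,v_4], [v_2,v_3,v_4]
  3-simplices (5): [v_0,v_1,v_2,v_3], [v_0,v_1,v_2,v_4], [v_0,v_1,v_3,v_4], [v_0,v_2,v_3,v_4], [v_1,v_2,v_3,v_4]

Hence C_0 ≅ Z^5, C_1 ≅ Z^10, C_2 ≅ Z^10, C_3 ≅ Z^5.

The boundary map ∂_1: C_1 → C_0 maps an edge to its endpoints' difference, ∂[p,q] = q − p.
The 5×10 boundary matrix has rank 4 and Smith normal form diag(1,1,1,1).

∂_2: C_2 → C_1 sends each 2-simplex [p,q,r] to [q,r] − [p,r] + [p,q]. For instance
  ∂[v_0,v_1,v_2] = [v_1,v_2] − [v_0,v_2] + [v_0,v_1],
  ∂[v_0,v_1,v_4] = [v_1,v_4] − [v_0,v_4] + [v_0,v_1].
The 10×10 boundary matrix has rank 6 and Smith normal form diag(1,1,1,1,1,1).

∂_3: C_3 → C_2 sends each 3-simplex σ to the alternating sum Σ_i (−1)^i (σ with its i-th vertex removed). For instance
  ∂[v_0,v_1,v_2,v_4] = [v_1,v_2,v_4] − [v_0,v_2,v_4] + [v_0,v_1,v_4] − [v_0,v_1,v_2],
  ∂[v_0,v_1,v_3,v_4] = [v_1,v_3,v_4] − [v_0,v_3,v_4] + [v_0,v_1,v_4] − [v_0,v_1,v_3].
The 10×5 boundary matrix has rank 4 and Smith normal form diag(1,1,1,1).

From H_k ≅ ker(∂_k) / im(∂_{k+1}) we obtain:

  H_0: rank C_0 − rank ∂_1 = 5 − 4 = 1, and the invariant factors of ∂_1 are all 1, so H_0 = Z.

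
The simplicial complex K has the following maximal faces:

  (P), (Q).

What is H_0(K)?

H_0 = Z^2.

We work with the vertex ordering P < Q. The simplices of K, each written with vertices in increasing order, are:

  0-simplices (2): P, Q

giving chain groups C_0 ≅ Z^2.

Now H_k = ker ∂_k / im ∂_{k+1}, so:

  H_0: rank C_0 − rank ∂_1 = 2 − 0 = 2, and there is no ∂_1, so H_0 ≅ Z^2.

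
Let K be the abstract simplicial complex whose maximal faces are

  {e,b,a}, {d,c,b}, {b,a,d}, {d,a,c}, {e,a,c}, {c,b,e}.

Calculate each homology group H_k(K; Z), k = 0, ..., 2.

H_0 ≅ Z,  H_1 = 0,  H_2 ≅ Z.

Fix the vertex order a < b < c < d < e and write every simplex with vertices in increasing order. Then dim K = 2 and the simplices of K are:

  0-simplices (5): a, b, c, d, e
  1-simplices (9): ab, ac, ad, ae, bc, bd, be, cd, ce
  2-simplices (6): abd, abe, acd, ace, bcd, bce

Hence C_0 ≅ Z^5, C_1 ≅ Z^9, C_2 ≅ Z^6.

Boundary ∂_1: C_1 → C_0 maps an edge to its endpoints' difference, ∂[p,q] = q − p. For instance
  ∂ae = e − a.
This gives a 5×9 integer matrix of rank 4; reducing to Smith normal form yields diagonal entries (1,1,1,1).

∂_2: C_2 → C_1 sends each 2-simplex [p,q,r] to [q,r] − [p,r] + [p,q]. For instance
  ∂bce = ce − be + bc,
  ∂acd = cd − ad + ac.
The resulting 9×6 matrix has rank 5, and its Smith normal form has invariant factors (1,1,1,1,1).

Now H_k = ker ∂_k / im ∂_{k+1}, so:

  H_0: rank C_0 − rank ∂_1 = 5 − 4 = 1, and the invariant factors of ∂_1 are all 1, so H_0 ≅ Z.
  H_1: rank ker ∂_1 − rank ∂_2 = (9 − 4) − 5 = 0, and the invariant factors of ∂_2 are all 1, so H_1 ≅ 0.
  H_2: rank ker ∂_2 − rank ∂_3 = (6 − 5) − 0 = 1, and there is no ∂_3, so H_2 ≅ Z.

As a check, the Euler characteristic is 5 − 9 + 6 = 2, which agrees with 1 − 0 + 1 = 2.
(K is a triangulation of the 2-sphere S^2.)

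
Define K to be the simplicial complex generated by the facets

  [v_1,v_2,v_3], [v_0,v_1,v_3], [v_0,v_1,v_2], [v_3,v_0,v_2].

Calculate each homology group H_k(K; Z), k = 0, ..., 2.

We work with the vertex ordering v_0 < v_1 < v_2 < v_3. The simplices of K, each written with vertices in increasing order, are:

  0-simplices (4): [v_0], [v_1], [v_2], [v_3]
  1-simplices (6): [v_0,v_1], [v_0,v_2], [v_0,v_3], [v_1,v_2], [v_1,v_3], [v_2,v_3]
  2-simplices (4): [v_0,v_1,v_2], [v_0,v_1,v_3], [v_0,v_2,v_3], [v_1,v_2,v_3]

giving chain groups C_0 ≅ Z^4, C_1 ≅ Z^6, C_2 ≅ Z^4.

The boundary map ∂_1: C_1 → C_0 is given by ∂[p,q] = [q] − [p].
The 4×6 boundary matrix has rank 3 and Smith normal form diag(1,1,1).

The boundary map ∂_2: C_2 → C_1 acts by ∂[p,q,r] = [q,r] − [p,r] + [p,q]. For instance
  ∂[v_0,v_2,v_3] = [v_2,v_3] − [v_0,v_3] + [v_0,v_2],
  ∂[v_0,v_1,v_3] = [v_1,v_3] − [v_0,v_3] + [v_0,v_1].
This gives a 6×4 integer matrix of rank 3; reducing to Smith normal form yields diagonal entries (1,1,1).

Now H_k = ker ∂_k / im ∂_{k+1}, so:

  H_0: rank C_0 − rank ∂_1 = 4 − 3 = 1, and the invariant factors of ∂_1 are all 1, so H_0 ≅ Z.
  H_1: rank ker ∂_1 − rank ∂_2 = (6 − 3) − 3 = 0, and the invariant factors of ∂_2 are all 1, so H_1 ≅ 0.
  H_2: rank ker ∂_2 − rank ∂_3 = (4 − 3) − 0 = 1, and there is no ∂_3, so H_2 ≅ Z.

(K is a triangulation of the 2-sphere S^2.)

H_0 ≅ Z,  H_1 = 0,  H_2 ≅ Z.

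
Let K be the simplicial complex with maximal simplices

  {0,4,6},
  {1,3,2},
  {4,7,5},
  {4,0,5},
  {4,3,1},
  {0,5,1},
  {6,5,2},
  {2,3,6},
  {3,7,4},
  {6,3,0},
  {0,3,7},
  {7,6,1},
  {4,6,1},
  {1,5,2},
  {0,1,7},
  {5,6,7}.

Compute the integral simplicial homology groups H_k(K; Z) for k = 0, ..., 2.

H_0 ≅ Z,  H_1 ≅ Z^2,  H_2 ≅ Z.

We work with the vertex ordering 0 < 1 < 2 < 3 < 4 < 5 < 6 < 7. The simplices of K, each written with vertices in increasing order, are:

  0-simplices (8): [0], [1], [2], [3], [4], [5], [6], [7]
  1-simplices (24): (24 of them)
  2-simplices (16): [0,1,5], [0,1,7], [0,3,6], [0,3,7], [0,4,5], [0,4,6], [1,2,3], [1,2,5], [1,3,4], [1,4,6], [1,6,7], [2,3,6], [2,5,6], [3,4,7], [4,5,7], [5,6,7]

Hence C_0 ≅ Z^8, C_1 ≅ Z^24, C_2 ≅ Z^16.

The boundary map ∂_1: C_1 → C_0 is given by ∂[p,q] = [q] − [p]. For instance
  ∂[1,5] = [5] − [1].
As a 8×24 matrix over Z this has rank 7, with invariant factors (1,1,1,1,1,1,1).

Boundary ∂_2: C_2 → C_1 acts by ∂[p,q,r] = [q,r] − [p,r] + [p,q]. For instance
  ∂[2,5,6] = [5,6] − [2,6] + [2,5],
  ∂[1,6,7] = [6,7] − [1,7] + [1,6].
The resulting 24×16 matrix has rank 15, and its Smith normal form has invariant factors (1,1,1,1,1,1,1,1,1,1,1,1,1,1,1).

Now H_k = ker ∂_k / im ∂_{k+1}, so:

  H_0: rank C_0 − rank ∂_1 = 8 − 7 = 1, and the invariant factors of ∂_1 are all 1, so H_0 = Z.
  H_1: rank ker ∂_1 − rank ∂_2 = (24 − 7) − 15 = 2, and the invariant factors of ∂_2 are all 1, so H_1 = Z^2.
  H_2: rank ker ∂_2 − rank ∂_3 = (16 − 15) − 0 = 1, and there is no ∂_3, so H_2 = Z.

(K is a triangulation of the torus T^2.)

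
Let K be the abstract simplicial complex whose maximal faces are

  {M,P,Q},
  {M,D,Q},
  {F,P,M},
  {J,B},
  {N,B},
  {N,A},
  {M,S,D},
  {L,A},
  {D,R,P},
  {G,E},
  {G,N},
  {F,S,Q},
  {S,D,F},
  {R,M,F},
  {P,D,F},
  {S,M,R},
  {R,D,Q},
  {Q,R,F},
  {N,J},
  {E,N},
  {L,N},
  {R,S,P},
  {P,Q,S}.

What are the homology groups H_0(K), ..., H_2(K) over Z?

Fix the vertex order A < B < D < E < F < G < J < L < M < N < P < Q < R < S and write every simplex with vertices in increasing order. Then dim K = 2 and the simplices of K are:

  0-simplices (14): A, B, D, E, F, G, J, L, M, N, P, Q, R, S
  1-simplices (30): AL, AN, BJ, BN, DF, DM, DP, DQ, DR, DS, EG, EN, FM, FP, FQ, FR, FS, GN, JN, LN, MP, MQ, MR, MS, PQ, PR, PS, QR, QS, RS
  2-simplices (14): DFP, DFS, DMQ, DMS, DPR, DQR, FMP, FMR, FQR, FQS, MPQ, MRS, PQS, PRS

giving chain groups C_0 ≅ Z^14, C_1 ≅ Z^30, C_2 ≅ Z^14.

Boundary ∂_1: C_1 → C_0 maps an edge to its endpoints' difference, ∂[p,q] = q − p.
This gives a 14×30 integer matrix of rank 12; reducing to Smith normal form yields diagonal entries (1,1,1,1,1,1,1,1,1,1,1,1).

The boundary map ∂_2: C_2 → C_1 sends each 2-simplex [p,q,r] to [q,r] − [p,r] + [p,q]. For instance
  ∂MRS = RS − MS + MR,
  ∂MPQ = PQ − MQ + MP.
As a 30×14 matrix over Z this has rank 13, with invariant factors (1,1,1,1,1,1,1,1,1,1,1,1,1).

Reading off H_k = ker ∂_k / im ∂_{k+1}:

  H_0: rank C_0 − rank ∂_1 = 14 − 12 = 2, and the invariant factors of ∂_1 are all 1, so H_0 = Z^2.
  H_1: rank ker ∂_1 − rank ∂_2 = (30 − 12) − 13 = 5, and the invariant factors of ∂_2 are all 1, so H_1 = Z^5.
  H_2: rank ker ∂_2 − rank ∂_3 = (14 − 13) − 0 = 1, and there is no ∂_3, so H_2 = Z.

As a check, the Euler characteristic is 14 − 30 + 14 = -2, which agrees with 2 − 5 + 1 = -2.
(K is a triangulation of the disjoint union of the torus T^2 and a wedge of 3 circles.)

H_0 = Z^2,  H_1 = Z^5,  H_2 = Z.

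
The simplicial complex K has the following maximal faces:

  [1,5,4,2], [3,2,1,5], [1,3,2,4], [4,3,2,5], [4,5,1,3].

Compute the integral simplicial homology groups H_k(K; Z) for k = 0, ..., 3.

H_0 = Z,  H_1 = 0,  H_2 = 0,  H_3 = Z.

Fix the vertex order 1 < 2 < 3 < 4 < 5 and write every simplex with vertices in increasing order. Then dim K = 3 and the simplices of K are:

  0-simplices (5): [1], [2], [3], [4], [5]
  1-simplices (10): [1,2], [1,3], [1,4], [1,5], [2,3], [2,4], [2,5], [3,4], [3,5], [4,5]
  2-simplices (10): [1,2,3], [1,2,4], [1,2,5], [1,3,4], [1,3,5], [1,4,5], [2,3,4], [2,3,5], [2,4,5], [3,4,5]
  3-simplices (5): [1,2,3,4], [1,2,3,5], [1,2,4,5], [1,3,4,5], [2,3,4,5]

so the chain groups are C_0 ≅ Z^5, C_1 ≅ Z^10, C_2 ≅ Z^10, C_3 ≅ Z^5.

The boundary map ∂_1: C_1 → C_0 maps an edge to its endpoints' difference, ∂[p,q] = q − p. For instance
  ∂[4,5] = [5] − [4].
The 5×10 boundary matrix has rank 4 and Smith normal form diag(1,1,1,1).

∂_2: C_2 → C_1 sends each 2-simplex [p,q,r] to [q,r] − [p,r] + [p,q]. For instance
  ∂[1,3,5] = [3,5] − [1,5] + [1,3],
  ∂[2,3,4] = [3,4] − [2,4] + [2,3].
This gives a 10×10 integer matrix of rank 6; reducing to Smith normal form yields diagonal entries (1,1,1,1,1,1).

Boundary ∂_3: C_3 → C_2 sends each 3-simplex σ to the alternating sum Σ_i (−1)^i (σ with its i-th vertex removed). For instance
  ∂[1,2,4,5] = [2,4,5] − [1,4,5] + [1,2,5] − [1,2,4],
  ∂[2,3,4,5] = [3,4,5] − [2,4,5] + [2,3,5] − [2,3,4].
The 10×5 boundary matrix has rank 4 and Smith normal form diag(1,1,1,1).

Now H_k = ker ∂_k / im ∂_{k+1}, so:

  H_0: rank C_0 − rank ∂_1 = 5 − 4 = 1, and the invariant factors of ∂_1 are all 1, so H_0 = Z.
  H_1: rank ker ∂_1 − rank ∂_2 = (10 − 4) − 6 = 0, and the invariant factors of ∂_2 are all 1, so H_1 = 0.
  H_2: rank ker ∂_2 − rank ∂_3 = (10 − 6) − 4 = 0, and the invariant factors of ∂_3 are all 1, so H_2 = 0.
  H_3: rank ker ∂_3 − rank ∂_4 = (5 − 4) − 0 = 1, and there is no ∂_4, so H_3 = Z.

As a check, the Euler characteristic is 5 − 10 + 10 − 5 = 0, which agrees with 1 − 0 + 0 − 1 = 0.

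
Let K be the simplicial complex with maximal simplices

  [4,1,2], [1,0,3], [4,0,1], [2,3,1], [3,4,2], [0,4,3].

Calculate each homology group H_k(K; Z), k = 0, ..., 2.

H_0 = Z,  H_1 = 0,  H_2 = Z.

Order the vertices as 0 < 1 < 2 < 3 < 4. Listing each simplex with vertices in this order, K has dimension 2 with simplices:

  0-simplices (5): [0], [1], [2], [3], [4]
  1-simplices (9): [0,1], [0,3], [0,4], [1,2], [1,3], [1,4], [2,3], [2,4], [3,4]
  2-simplices (6): [0,1,3], [0,1,4], [0,3,4], [1,2,3], [1,2,4], [2,3,4]

so the chain groups are C_0 ≅ Z^5, C_1 ≅ Z^9, C_2 ≅ Z^6.

Boundary ∂_1: C_1 → C_0 is given by ∂[p,q] = [q] − [p].
The 5×9 boundary matrix has rank 4 and Smith normal form diag(1,1,1,1).

Boundary ∂_2: C_2 → C_1 maps a triangle to the signed sum of its edges. For instance
  ∂[0,1,4] = [1,4] − [0,4] + [0,1],
  ∂[2,3,4] = [3,4] − [2,4] + [2,3].
As a 9×6 matrix over Z this has rank 5, with invariant factors (1,1,1,1,1).

Now H_k = ker ∂_k / im ∂_{k+1}, so:

  H_0: rank C_0 − rank ∂_1 = 5 − 4 = 1, and the invariant factors of ∂_1 are all 1, so H_0 = Z.
  H_1: rank ker ∂_1 − rank ∂_2 = (9 − 4) − 5 = 0, and the invariant factors of ∂_2 are all 1, so H_1 = 0.
  H_2: rank ker ∂_2 − rank ∂_3 = (6 − 5) − 0 = 1, and there is no ∂_3, so H_2 = Z.

(K is a triangulation of the 2-sphere S^2.)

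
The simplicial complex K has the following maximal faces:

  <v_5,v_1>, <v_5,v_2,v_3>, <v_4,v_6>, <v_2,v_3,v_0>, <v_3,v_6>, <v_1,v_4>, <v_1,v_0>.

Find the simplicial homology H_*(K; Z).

H_0 = Z,  H_1 = Z^2,  H_2 = 0.

Order the vertices as v_0 < v_1 < v_2 < v_3 < v_4 < v_5 < v_6. Listing each simplex with vertices in this order, K has dimension 2 with simplices:

  0-simplices (7): [v_0], [v_1], [v_2], [v_3], [v_4], [v_5], [v_6]
  1-simplices (10): [v_0,v_1], [v_0,v_2], [v_0,v_3], [v_1,v_4], [v_1,v_5], [v_2,v_3], [v_2,v_5], [v_3,v_5], [v_3,v_6], [v_4,v_6]
  2-simplices (2): [v_0,v_2,v_3], [v_2,v_3,v_5]

Hence C_0 ≅ Z^7, C_1 ≅ Z^10, C_2 ≅ Z^2.

Boundary ∂_1: C_1 → C_0 maps an edge to its endpoints' difference, ∂[p,q] = q − p. For instance
  ∂[v_1,v_4] = [v_4] − [v_1].
This gives a 7×10 integer matrix of rank 6; reducing to Smith normal form yields diagonal entries (1,1,1,1,1,1).

The boundary map ∂_2: C_2 → C_1 maps a triangle to the signed sum of its edges. For instance
  ∂[v_2,v_3,v_5] = [v_3,v_5] − [v_2,v_5] + [v_2,v_3],
  ∂[v_0,v_2,v_3] = [v_2,v_3] − [v_0,v_3] + [v_0,v_2].
The 10×2 boundary matrix has rank 2 and Smith normal form diag(1,1).

Computing H_k = (kernel of ∂_k) / (image of ∂_{k+1}):

  H_0: rank C_0 − rank ∂_1 = 7 − 6 = 1, and the invariant factors of ∂_1 are all 1, so H_0 = Z.
  H_1: rank ker ∂_1 − rank ∂_2 = (10 − 6) − 2 = 2, and the invariant factors of ∂_2 are all 1, so H_1 = Z^2.
  H_2: rank ker ∂_2 − rank ∂_3 = (2 − 2) − 0 = 0, and there is no ∂_3, so H_2 = 0.

As a check, the Euler characteristic is 7 − 10 + 2 = -1, which agrees with 1 − 2 + 0 = -1.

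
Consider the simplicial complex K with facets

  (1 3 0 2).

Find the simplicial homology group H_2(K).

We work with the vertex ordering 0 < 1 < 2 < 3. The simplices of K, each written with vertices in increasing order, are:

  0-simplices (4): [0], [1], [2], [3]
  1-simplices (6): [0,1], [0,2], [0,3], [1,2], [1,3], [2,3]
  2-simplices (4): [0,1,2], [0,1,3], [0,2,3], [1,2,3]
  3-simplices (1): [0,1,2,3]

giving chain groups C_0 ≅ Z^4, C_1 ≅ Z^6, C_2 ≅ Z^4, C_3 ≅ Z^1.

Boundary ∂_1: C_1 → C_0 is given by ∂[p,q] = [q] − [p]. For instance
  ∂[2,3] = [3] − [2].
This gives a 4×6 integer matrix of rank 3; reducing to Smith normal form yields diagonal entries (1,1,1).

The boundary map ∂_2: C_2 → C_1 maps a triangle to the signed sum of its edges. For instance
  ∂[0,1,2] = [1,2] − [0,2] + [0,1],
  ∂[1,2,3] = [2,3] − [1,3] + [1,2].
The resulting 6×4 matrix has rank 3, and its Smith normal form has invariant factors (1,1,1).

The boundary map ∂_3: C_3 → C_2 sends each 3-simplex σ to the alternating sum Σ_i (−1)^i (σ with its i-th vertex removed). For instance
  ∂[0,1,2,3] = [1,2,3] − [0,2,3] + [0,1,3] − [0,1,2].
The 4×1 boundary matrix has rank 1 and Smith normal form diag(1).

Now H_k = ker ∂_k / im ∂_{k+1}, so:

  H_2: rank ker ∂_2 − rank ∂_3 = (4 − 3) − 1 = 0, and the invariant factors of ∂_3 are all 1, so H_2 ≅ 0.

(K is a triangulation of the 3-simplex.)

H_2 = 0.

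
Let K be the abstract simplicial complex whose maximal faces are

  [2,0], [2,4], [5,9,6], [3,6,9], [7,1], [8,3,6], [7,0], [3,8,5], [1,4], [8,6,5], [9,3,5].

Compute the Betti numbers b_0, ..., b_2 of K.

Take the total order 0 < 1 < 2 < 3 < 4 < 5 < 6 < 7 < 8 < 9 on the vertex set. Then K (dimension 2) consists of the simplices:

  0-simplices (10): [0], [1], [2], [3], [4], [5], [6], [7], [8], [9]
  1-simplices (14): [0,2], [0,7], [1,4], [1,7], [2,4], [3,5], [3,6], [3,8], [3,9], [5,6], [5,8], [5,9], [6,8], [6,9]
  2-simplices (6): [3,5,8], [3,5,9], [3,6,8], [3,6,9], [5,6,8], [5,6,9]

giving chain groups C_0 ≅ Z^10, C_1 ≅ Z^14, C_2 ≅ Z^6.

∂_1: C_1 → C_0 is given by ∂[p,q] = [q] − [p]. For instance
  ∂[0,2] = [2] − [0].
The resulting 10×14 matrix has rank 8, and its Smith normal form has invariant factors (1,1,1,1,1,1,1,1).

∂_2: C_2 → C_1 acts by ∂[p,q,r] = [q,r] − [p,r] + [p,q]. For instance
  ∂[3,5,9] = [5,9] − [3,9] + [3,5],
  ∂[5,6,8] = [6,8] − [5,8] + [5,6].
The 14×6 boundary matrix has rank 5 and Smith normal form diag(1,1,1,1,1).

Now H_k = ker ∂_k / im ∂_{k+1}, so:

  H_0: rank C_0 − rank ∂_1 = 10 − 8 = 2, and the invariant factors of ∂_1 are all 1, so H_0 ≅ Z^2.
  H_1: rank ker ∂_1 − rank ∂_2 = (14 − 8) − 5 = 1, and the invariant factors of ∂_2 are all 1, so H_1 ≅ Z.
  H_2: rank ker ∂_2 − rank ∂_3 = (6 − 5) − 0 = 1, and there is no ∂_3, so H_2 ≅ Z.

(K is a triangulation of the disjoint union of the 2-sphere S^2 and the circle S^1.)

Hence the Betti numbers are b_0 = 2, b_1 = 1, b_2 = 1.

b_0 = 2, b_1 = 1, b_2 = 1.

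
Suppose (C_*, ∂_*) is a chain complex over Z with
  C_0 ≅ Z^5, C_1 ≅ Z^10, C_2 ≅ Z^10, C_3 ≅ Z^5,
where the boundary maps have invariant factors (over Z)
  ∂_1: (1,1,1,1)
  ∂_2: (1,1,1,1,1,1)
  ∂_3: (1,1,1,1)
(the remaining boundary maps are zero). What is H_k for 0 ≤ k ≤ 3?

H_0 ≅ Z,  H_1 = 0,  H_2 = 0,  H_3 ≅ Z.

H_0: b_0 = 5 − 0 − 4 = 1; torsion from ∂_1 factors > 1: none. So H_0 ≅ Z.
H_1: b_1 = 10 − 4 − 6 = 0; torsion from ∂_2 factors > 1: none. So H_1 ≅ 0.
H_2: b_2 = 10 − 6 − 4 = 0; torsion from ∂_3 factors > 1: none. So H_2 ≅ 0.
H_3: b_3 = 5 − 4 − 0 = 1; torsion from ∂_4 factors > 1: none. So H_3 ≅ Z.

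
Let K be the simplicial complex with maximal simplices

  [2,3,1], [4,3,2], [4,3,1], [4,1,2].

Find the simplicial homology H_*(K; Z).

Take the total order 1 < 2 < 3 < 4 on the vertex set. Then K (dimension 2) consists of the simplices:

  0-simplices (4): [1], [2], [3], [4]
  1-simplices (6): [1,2], [1,3], [1,4], [2,3], [2,4], [3,4]
  2-simplices (4): [1,2,3], [1,2,4], [1,3,4], [2,3,4]

Hence C_0 ≅ Z^4, C_1 ≅ Z^6, C_2 ≅ Z^4.

Boundary ∂_1: C_1 → C_0 is given by ∂[p,q] = [q] − [p].
This gives a 4×6 integer matrix of rank 3; reducing to Smith normal form yields diagonal entries (1,1,1).

The boundary map ∂_2: C_2 → C_1 sends each 2-simplex [p,q,r] to [q,r] − [p,r] + [p,q]. For instance
  ∂[1,2,4] = [2,4] − [1,4] + [1,2],
  ∂[2,3,4] = [3,4] − [2,4] + [2,3].
The 6×4 boundary matrix has rank 3 and Smith normal form diag(1,1,1).

Computing H_k = (kernel of ∂_k) / (image of ∂_{k+1}):

  H_0: rank C_0 − rank ∂_1 = 4 − 3 = 1, and the invariant factors of ∂_1 are all 1, so H_0 ≅ Z.
  H_1: rank ker ∂_1 − rank ∂_2 = (6 − 3) − 3 = 0, and the invariant factors of ∂_2 are all 1, so H_1 ≅ 0.
  H_2: rank ker ∂_2 − rank ∂_3 = (4 − 3) − 0 = 1, and there is no ∂_3, so H_2 ≅ Z.

H_0 ≅ Z,  H_1 = 0,  H_2 ≅ Z.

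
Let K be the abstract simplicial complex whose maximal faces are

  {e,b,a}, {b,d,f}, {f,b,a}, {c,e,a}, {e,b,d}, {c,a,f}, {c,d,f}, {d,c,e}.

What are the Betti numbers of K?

b_0 = 1, b_1 = 0, b_2 = 1.

We work with the vertex ordering a < b < c < d < e < f. The simplices of K, each written with vertices in increasing order, are:

  0-simplices (6): a, b, c, d, e, f
  1-simplices (12): ab, ac, ae, af, bd, be, bf, cd, ce, cf, de, df
  2-simplices (8): abe, abf, ace, acf, bde, bdf, cde, cdf

so the chain groups are C_0 ≅ Z^6, C_1 ≅ Z^12, C_2 ≅ Z^8.

The boundary map ∂_1: C_1 → C_0 sends each edge [p,q] (with p < q) to q − p.
As a 6×12 matrix over Z this has rank 5, with invariant factors (1,1,1,1,1).

∂_2: C_2 → C_1 sends each 2-simplex [p,q,r] to [q,r] − [p,r] + [p,q]. For instance
  ∂bde = de − be + bd,
  ∂abf = bf − af + ab.
The resulting 12×8 matrix has rank 7, and its Smith normal form has invariant factors (1,1,1,1,1,1,1).

Computing H_k = (kernel of ∂_k) / (image of ∂_{k+1}):

  H_0: rank C_0 − rank ∂_1 = 6 − 5 = 1, and the invariant factors of ∂_1 are all 1, so H_0 ≅ Z.
  H_1: rank ker ∂_1 − rank ∂_2 = (12 − 5) − 7 = 0, and the invariant factors of ∂_2 are all 1, so H_1 ≅ 0.
  H_2: rank ker ∂_2 − rank ∂_3 = (8 − 7) − 0 = 1, and there is no ∂_3, so H_2 ≅ Z.

As a check, the Euler characteristic is 6 − 12 + 8 = 2, which agrees with 1 − 0 + 1 = 2.

Hence the Betti numbers are b_0 = 1, b_1 = 0, b_2 = 1.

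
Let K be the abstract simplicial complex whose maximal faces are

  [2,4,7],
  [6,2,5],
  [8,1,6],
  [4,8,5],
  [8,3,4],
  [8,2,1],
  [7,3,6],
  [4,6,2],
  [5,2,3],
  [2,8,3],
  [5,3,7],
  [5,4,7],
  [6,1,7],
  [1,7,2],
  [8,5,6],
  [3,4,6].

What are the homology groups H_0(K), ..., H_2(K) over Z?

H_0 ≅ Z,  H_1 ≅ Z^2,  H_2 ≅ Z.

We work with the vertex ordering 1 < 2 < 3 < 4 < 5 < 6 < 7 < 8. The simplices of K, each written with vertices in increasing order, are:

  0-simplices (8): [1], [2], [3], [4], [5], [6], [7], [8]
  1-simplices (24): (24 of them)
  2-simplices (16): [1,2,7], [1,2,8], [1,6,7], [1,6,8], [2,3,5], [2,3,8], [2,4,6], [2,4,7], [2,5,6], [3,4,6], [3,4,8], [3,5,7], [3,6,7], [4,5,7], [4,5,8], [5,6,8]

so the chain groups are C_0 ≅ Z^8, C_1 ≅ Z^24, C_2 ≅ Z^16.

∂_1: C_1 → C_0 maps an edge to its endpoints' difference, ∂[p,q] = q − p. For instance
  ∂[1,8] = [8] − [1].
This gives a 8×24 integer matrix of rank 7; reducing to Smith normal form yields diagonal entries (1,1,1,1,1,1,1).

∂_2: C_2 → C_1 sends each 2-simplex [p,q,r] to [q,r] − [p,r] + [p,q]. For instance
  ∂[4,5,8] = [5,8] − [4,8] + [4,5],
  ∂[3,5,7] = [5,7] − [3,7] + [3,5].
This gives a 24×16 integer matrix of rank 15; reducing to Smith normal form yields diagonal entries (1,1,1,1,1,1,1,1,1,1,1,1,1,1,1).

From H_k ≅ ker(∂_k) / im(∂_{k+1}) we obtain:

  H_0: rank C_0 − rank ∂_1 = 8 − 7 = 1, and the invariant factors of ∂_1 are all 1, so H_0 ≅ Z.
  H_1: rank ker ∂_1 − rank ∂_2 = (24 − 7) − 15 = 2, and the invariant factors of ∂_2 are all 1, so H_1 ≅ Z^2.
  H_2: rank ker ∂_2 − rank ∂_3 = (16 − 15) − 0 = 1, and there is no ∂_3, so H_2 ≅ Z.

As a check, the Euler characteristic is 8 − 24 + 16 = 0, which agrees with 1 − 2 + 1 = 0.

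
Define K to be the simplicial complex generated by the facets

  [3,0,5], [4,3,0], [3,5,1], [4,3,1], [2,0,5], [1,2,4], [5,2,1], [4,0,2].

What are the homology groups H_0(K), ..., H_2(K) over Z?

H_0 = Z,  H_1 = 0,  H_2 = Z.

K has 6 vertices, 12 edges, 8 triangles.
rank ∂_0 = 0, rank ∂_1 = 5 ⇒ b_0 = 6 − 0 − 5 = 1; all invariant factors of ∂_1 are 1 so no torsion. So H_0 = Z.
rank ∂_1 = 5, rank ∂_2 = 7 ⇒ b_1 = 12 − 5 − 7 = 0; all invariant factors of ∂_2 are 1 so no torsion. So H_1 = 0.
rank ∂_2 = 7, rank ∂_3 = 0 ⇒ b_2 = 8 − 7 − 0 = 1. So H_2 = Z.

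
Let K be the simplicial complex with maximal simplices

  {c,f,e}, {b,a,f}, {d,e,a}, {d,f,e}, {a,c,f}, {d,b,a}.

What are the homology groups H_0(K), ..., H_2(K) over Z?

H_0 = Z,  H_1 = Z,  H_2 = 0.

We work with the vertex ordering a < b < c < d < e < f. The simplices of K, each written with vertices in increasing order, are:

  0-simplices (6): a, b, c, d, e, f
  1-simplices (12): ab, ac, ad, ae, af, bd, bf, ce, cf, de, df, ef
  2-simplices (6): abd, abf, acf, ade, cef, def

so the chain groups are C_0 ≅ Z^6, C_1 ≅ Z^12, C_2 ≅ Z^6.

Boundary ∂_1: C_1 → C_0 is given by ∂[p,q] = [q] − [p]. For instance
  ∂bf = f − b.
The 6×12 boundary matrix has rank 5 and Smith normal form diag(1,1,1,1,1).

Boundary ∂_2: C_2 → C_1 maps a triangle to the signed sum of its edges. For instance
  ∂cef = ef − cf + ce,
  ∂acf = cf − af + ac.
This gives a 12×6 integer matrix of rank 6; reducing to Smith normal form yields diagonal entries (1,1,1,1,1,1).

Computing H_k = (kernel of ∂_k) / (image of ∂_{k+1}):

  H_0: rank C_0 − rank ∂_1 = 6 − 5 = 1, and the invariant factors of ∂_1 are all 1, so H_0 ≅ Z.
  H_1: rank ker ∂_1 − rank ∂_2 = (12 − 5) − 6 = 1, and the invariant factors of ∂_2 are all 1, so H_1 ≅ Z.
  H_2: rank ker ∂_2 − rank ∂_3 = (6 − 6) − 0 = 0, and there is no ∂_3, so H_2 ≅ 0.

As a check, the Euler characteristic is 6 − 12 + 6 = 0, which agrees with 1 − 1 + 0 = 0.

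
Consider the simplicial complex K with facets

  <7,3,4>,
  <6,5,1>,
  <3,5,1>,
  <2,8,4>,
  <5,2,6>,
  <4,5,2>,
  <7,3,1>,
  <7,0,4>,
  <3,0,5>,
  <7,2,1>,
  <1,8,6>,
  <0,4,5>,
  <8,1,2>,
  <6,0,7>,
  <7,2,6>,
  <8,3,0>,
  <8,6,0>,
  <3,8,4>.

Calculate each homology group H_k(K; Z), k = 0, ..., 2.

Order the vertices as 0 < 1 < 2 < 3 < 4 < 5 < 6 < 7 < 8. Listing each simplex with vertices in this order, K has dimension 2 with simplices:

  0-simplices (9): [0], [1], [2], [3], [4], [5], [6], [7], [8]
  1-simplices (27): (27 of them)
  2-simplices (18): [0,3,5], [0,3,8], [0,4,5], [0,4,7], [0,6,7], [0,6,8], [1,2,7], [1,2,8], [1,3,5], [1,3,7], [1,5,6], [1,6,8], [2,4,5], [2,4,8], [2,5,6], [2,6,7], [3,4,7], [3,4,8]

so the chain groups are C_0 ≅ Z^9, C_1 ≅ Z^27, C_2 ≅ Z^18.

∂_1: C_1 → C_0 maps an edge to its endpoints' difference, ∂[p,q] = q − p. For instance
  ∂[6,7] = [7] − [6].
The 9×27 boundary matrix has rank 8 and Smith normal form diag(1,1,1,1,1,1,1,1).

Boundary ∂_2: C_2 → C_1 acts by ∂[p,q,r] = [q,r] − [p,r] + [p,q]. For instance
  ∂[0,3,8] = [3,8] − [0,8] + [0,3],
  ∂[0,3,5] = [3,5] − [0,5] + [0,3].
This gives a 27×18 integer matrix of rank 18; reducing to Smith normal form yields diagonal entries (1,1,1,1,1,1,1,1,1,1,1,1,1,1,1,1,1,2).

Now H_k = ker ∂_k / im ∂_{k+1}, so:

  H_0: rank C_0 − rank ∂_1 = 9 − 8 = 1, and the invariant factors of ∂_1 are all 1, so H_0 = Z.
  H_1: rank ker ∂_1 − rank ∂_2 = (27 − 8) − 18 = 1, and ∂_2 has invariant factor 2 > 1, so H_1 = Z ⊕ Z/2.
  H_2: rank ker ∂_2 − rank ∂_3 = (18 − 18) − 0 = 0, and there is no ∂_3, so H_2 = 0.

As a check, the Euler characteristic is 9 − 27 + 18 = 0, which agrees with 1 − 1 + 0 = 0.
(K is a triangulation of the Klein bottle.)

H_0 = Z,  H_1 = Z ⊕ Z/2,  H_2 = 0.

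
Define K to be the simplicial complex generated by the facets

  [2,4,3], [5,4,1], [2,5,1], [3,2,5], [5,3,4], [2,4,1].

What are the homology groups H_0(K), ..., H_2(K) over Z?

We work with the vertex ordering 1 < 2 < 3 < 4 < 5. The simplices of K, each written with vertices in increasing order, are:

  0-simplices (5): [1], [2], [3], [4], [5]
  1-simplices (9): [1,2], [1,4], [1,5], [2,3], [2,4], [2,5], [3,4], [3,5], [4,5]
  2-simplices (6): [1,2,4], [1,2,5], [1,4,5], [2,3,4], [2,3,5], [3,4,5]

Hence C_0 ≅ Z^5, C_1 ≅ Z^9, C_2 ≅ Z^6.

∂_1: C_1 → C_0 maps an edge to its endpoints' difference, ∂[p,q] = q − p. For instance
  ∂[1,4] = [4] − [1].
This gives a 5×9 integer matrix of rank 4; reducing to Smith normal form yields diagonal entries (1,1,1,1).

Boundary ∂_2: C_2 → C_1 acts by ∂[p,q,r] = [q,r] − [p,r] + [p,q]. For instance
  ∂[2,3,5] = [3,5] − [2,5] + [2,3],
  ∂[3,4,5] = [4,5] − [3,5] + [3,4].
The resulting 9×6 matrix has rank 5, and its Smith normal form has invariant factors (1,1,1,1,1).

Now H_k = ker ∂_k / im ∂_{k+1}, so:

  H_0: rank C_0 − rank ∂_1 = 5 − 4 = 1, and the invariant factors of ∂_1 are all 1, so H_0 = Z.
  H_1: rank ker ∂_1 − rank ∂_2 = (9 − 4) − 5 = 0, and the invariant factors of ∂_2 are all 1, so H_1 = 0.
  H_2: rank ker ∂_2 − rank ∂_3 = (6 − 5) − 0 = 1, and there is no ∂_3, so H_2 = Z.

(K is a triangulation of the 2-sphere S^2.)

H_0 = Z,  H_1 = 0,  H_2 = Z.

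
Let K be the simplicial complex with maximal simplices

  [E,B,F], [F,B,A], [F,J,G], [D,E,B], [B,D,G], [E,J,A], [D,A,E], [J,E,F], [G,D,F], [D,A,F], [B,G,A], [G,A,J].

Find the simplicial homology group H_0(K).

H_0 ≅ Z.

We work with the vertex ordering A < B < D < E < F < G < J. The simplices of K, each written with vertices in increasing order, are:

  0-simplices (7): A, B, D, E, F, G, J
  1-simplices (18): AB, AD, AE, AF, AG, AJ, BD, BE, BF, BG, DE, DF, DG, EF, EJ, FG, FJ, GJ
  2-simplices (12): ABF, ABG, ADE, ADF, AEJ, AGJ, BDE, BDG, BEF, DFG, EFJ, FGJ

Hence C_0 ≅ Z^7, C_1 ≅ Z^18, C_2 ≅ Z^12.

∂_1: C_1 → C_0 maps an edge to its endpoints' difference, ∂[p,q] = q − p.
The resulting 7×18 matrix has rank 6, and its Smith normal form has invariant factors (1,1,1,1,1,1).

The boundary map ∂_2: C_2 → C_1 maps a triangle to the signed sum of its edges. For instance
  ∂EFJ = FJ − EJ + EF,
  ∂BDG = DG − BG + BD.
This gives a 18×12 integer matrix of rank 12; reducing to Smith normal form yields diagonal entries (1,1,1,1,1,1,1,1,1,1,1,2).

Now H_k = ker ∂_k / im ∂_{k+1}, so:

  H_0: rank C_0 − rank ∂_1 = 7 − 6 = 1, and the invariant factors of ∂_1 are all 1, so H_0 = Z.

(K is a triangulation of the real projective plane RP^2.)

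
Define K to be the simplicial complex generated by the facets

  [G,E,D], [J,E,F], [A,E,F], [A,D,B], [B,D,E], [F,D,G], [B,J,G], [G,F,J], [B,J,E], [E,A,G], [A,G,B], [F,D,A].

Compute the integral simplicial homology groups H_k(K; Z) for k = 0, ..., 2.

Take the total order A < B < D < E < F < G < J on the vertex set. Then K (dimension 2) consists of the simplices:

  0-simplices (7): A, B, D, E, F, G, J
  1-simplices (18): AB, AD, AE, AF, AG, BD, BE, BG, BJ, DE, DF, DG, EF, EG, EJ, FG, FJ, GJ
  2-simplices (12): ABD, ABG, ADF, AEF, AEG, BDE, BEJ, BGJ, DEG, DFG, EFJ, FGJ

so the chain groups are C_0 ≅ Z^7, C_1 ≅ Z^18, C_2 ≅ Z^12.

The boundary map ∂_1: C_1 → C_0 is given by ∂[p,q] = [q] − [p].
The resulting 7×18 matrix has rank 6, and its Smith normal form has invariant factors (1,1,1,1,1,1).

∂_2: C_2 → C_1 maps a triangle to the signed sum of its edges. For instance
  ∂DFG = FG − DG + DF,
  ∂ABD = BD − AD + AB.
The 18×12 boundary matrix has rank 12 and Smith normal form diag(1,1,1,1,1,1,1,1,1,1,1,2).

From H_k ≅ ker(∂_k) / im(∂_{k+1}) we obtain:

  H_0: rank C_0 − rank ∂_1 = 7 − 6 = 1, and the invariant factors of ∂_1 are all 1, so H_0 = Z.
  H_1: rank ker ∂_1 − rank ∂_2 = (18 − 6) − 12 = 0, and ∂_2 has invariant factor 2 > 1, so H_1 = Z/2.
  H_2: rank ker ∂_2 − rank ∂_3 = (12 − 12) − 0 = 0, and there is no ∂_3, so H_2 = 0.

H_0 ≅ Z,  H_1 ≅ Z/2,  H_2 = 0.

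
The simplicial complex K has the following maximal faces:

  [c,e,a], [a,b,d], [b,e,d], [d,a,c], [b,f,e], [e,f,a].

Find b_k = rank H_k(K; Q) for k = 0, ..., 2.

b_0 = 1, b_1 = 1, b_2 = 0.

Take the total order a < b < c < d < e < f on the vertex set. Then K (dimension 2) consists of the simplices:

  0-simplices (6): a, b, c, d, e, f
  1-simplices (12): ab, ac, ad, ae, af, bd, be, bf, cd, ce, de, ef
  2-simplices (6): abd, acd, ace, aef, bde, bef

Hence C_0 ≅ Z^6, C_1 ≅ Z^12, C_2 ≅ Z^6.

Boundary ∂_1: C_1 → C_0 sends each edge [p,q] (with p < q) to q − p. For instance
  ∂ac = c − a.
The 6×12 boundary matrix has rank 5 and Smith normal form diag(1,1,1,1,1).

Boundary ∂_2: C_2 → C_1 maps a triangle to the signed sum of its edges. For instance
  ∂acd = cd − ad + ac,
  ∂ace = ce − ae + ac.
This gives a 12×6 integer matrix of rank 6; reducing to Smith normal form yields diagonal entries (1,1,1,1,1,1).

From H_k ≅ ker(∂_k) / im(∂_{k+1}) we obtain:

  H_0: rank C_0 − rank ∂_1 = 6 − 5 = 1, and the invariant factors of ∂_1 are all 1, so H_0 ≅ Z.
  H_1: rank ker ∂_1 − rank ∂_2 = (12 − 5) − 6 = 1, and the invariant factors of ∂_2 are all 1, so H_1 ≅ Z.
  H_2: rank ker ∂_2 − rank ∂_3 = (6 − 6) − 0 = 0, and there is no ∂_3, so H_2 ≅ 0.

Hence the Betti numbers are b_0 = 1, b_1 = 1, b_2 = 0.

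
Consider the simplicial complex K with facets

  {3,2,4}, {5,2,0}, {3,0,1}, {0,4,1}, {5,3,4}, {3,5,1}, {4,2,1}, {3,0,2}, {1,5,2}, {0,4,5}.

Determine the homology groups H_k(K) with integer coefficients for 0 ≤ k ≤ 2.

Fix the vertex order 0 < 1 < 2 < 3 < 4 < 5 and write every simplex with vertices in increasing order. Then dim K = 2 and the simplices of K are:

  0-simplices (6): [0], [1], [2], [3], [4], [5]
  1-simplices (15): [0,1], [0,2], [0,3], [0,4], [0,5], [1,2], [1,3], [1,4], [1,5], [2,3], [2,4], [2,5], [3,4], [3,5], [4,5]
  2-simplices (10): [0,1,3], [0,1,4], [0,2,3], [0,2,5], [0,4,5], [1,2,4], [1,2,5], [1,3,5], [2,3,4], [3,4,5]

giving chain groups C_0 ≅ Z^6, C_1 ≅ Z^15, C_2 ≅ Z^10.

∂_1: C_1 → C_0 is given by ∂[p,q] = [q] − [p].
The resulting 6×15 matrix has rank 5, and its Smith normal form has invariant factors (1,1,1,1,1).

∂_2: C_2 → C_1 sends each 2-simplex [p,q,r] to [q,r] − [p,r] + [p,q]. For instance
  ∂[3,4,5] = [4,5] − [3,5] + [3,4],
  ∂[0,1,3] = [1,3] − [0,3] + [0,1].
This gives a 15×10 integer matrix of rank 10; reducing to Smith normal form yields diagonal entries (1,1,1,1,1,1,1,1,1,2).

Reading off H_k = ker ∂_k / im ∂_{k+1}:

  H_0: rank C_0 − rank ∂_1 = 6 − 5 = 1, and the invariant factors of ∂_1 are all 1, so H_0 = Z.
  H_1: rank ker ∂_1 − rank ∂_2 = (15 − 5) − 10 = 0, and ∂_2 has invariant factor 2 > 1, so H_1 = Z/2.
  H_2: rank ker ∂_2 − rank ∂_3 = (10 − 10) − 0 = 0, and there is no ∂_3, so H_2 = 0.

H_0 ≅ Z,  H_1 ≅ Z/2,  H_2 = 0.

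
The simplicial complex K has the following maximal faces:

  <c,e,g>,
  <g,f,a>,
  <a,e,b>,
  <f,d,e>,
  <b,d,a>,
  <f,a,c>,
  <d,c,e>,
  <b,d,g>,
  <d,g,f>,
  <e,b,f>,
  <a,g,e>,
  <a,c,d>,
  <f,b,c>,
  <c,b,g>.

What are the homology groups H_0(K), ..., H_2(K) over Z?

H_0 ≅ Z,  H_1 ≅ Z^2,  H_2 ≅ Z.

Fix the vertex order a < b < c < d < e < f < g and write every simplex with vertices in increasing order. Then dim K = 2 and the simplices of K are:

  0-simplices (7): a, b, c, d, e, f, g
  1-simplices (21): ab, ac, ad, ae, af, ag, bc, bd, be, bf, bg, cd, ce, cf, cg, de, df, dg, ef, eg, fg
  2-simplices (14): abd, abe, acd, acf, aeg, afg, bcf, bcg, bdg, bef, cde, ceg, def, dfg

so the chain groups are C_0 ≅ Z^7, C_1 ≅ Z^21, C_2 ≅ Z^14.

∂_1: C_1 → C_0 is given by ∂[p,q] = [q] − [p].
The 7×21 boundary matrix has rank 6 and Smith normal form diag(1,1,1,1,1,1).

Boundary ∂_2: C_2 → C_1 sends each 2-simplex [p,q,r] to [q,r] − [p,r] + [p,q]. For instance
  ∂bef = ef − bf + be,
  ∂ceg = eg − cg + ce.
This gives a 21×14 integer matrix of rank 13; reducing to Smith normal form yields diagonal entries (1,1,1,1,1,1,1,1,1,1,1,1,1).

Now H_k = ker ∂_k / im ∂_{k+1}, so:

  H_0: rank C_0 − rank ∂_1 = 7 − 6 = 1, and the invariant factors of ∂_1 are all 1, so H_0 ≅ Z.
  H_1: rank ker ∂_1 − rank ∂_2 = (21 − 6) − 13 = 2, and the invariant factors of ∂_2 are all 1, so H_1 ≅ Z^2.
  H_2: rank ker ∂_2 − rank ∂_3 = (14 − 13) − 0 = 1, and there is no ∂_3, so H_2 ≅ Z.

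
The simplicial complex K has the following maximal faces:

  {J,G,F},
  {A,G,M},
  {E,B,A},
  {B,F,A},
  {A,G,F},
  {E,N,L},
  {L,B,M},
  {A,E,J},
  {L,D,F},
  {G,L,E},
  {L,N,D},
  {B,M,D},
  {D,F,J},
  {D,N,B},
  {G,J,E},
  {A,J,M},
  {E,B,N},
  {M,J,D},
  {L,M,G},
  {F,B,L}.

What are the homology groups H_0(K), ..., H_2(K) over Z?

H_0 ≅ Z,  H_1 ≅ Z ⊕ Z/2,  H_2 = 0.

Take the total order A < B < D < E < F < G < J < L < M < N on the vertex set. Then K (dimension 2) consists of the simplices:

  0-simplices (10): A, B, D, E, F, G, J, L, M, N
  1-simplices (30): AB, AE, AF, AG, AJ, AM, BD, BE, BF, BL, BM, BN, DF, DJ, DL, DM, DN, EG, EJ, EL, EN, FG, FJ, FL, GJ, GL, GM, JM, LM, LN
  2-simplices (20): ABE, ABF, AEJ, AFG, AGM, AJM, BDM, BDN, BEN, BFL, BLM, DFJ, DFL, DJM, DLN, EGJ, EGL, ELN, FGJ, GLM

giving chain groups C_0 ≅ Z^10, C_1 ≅ Z^30, C_2 ≅ Z^20.

The boundary map ∂_1: C_1 → C_0 is given by ∂[p,q] = [q] − [p].
The resulting 10×30 matrix has rank 9, and its Smith normal form has invariant factors (1,1,1,1,1,1,1,1,1).

Boundary ∂_2: C_2 → C_1 acts by ∂[p,q,r] = [q,r] − [p,r] + [p,q]. For instance
  ∂GLM = LM − GM + GL,
  ∂AGM = GM − AM + AG.
The resulting 30×20 matrix has rank 20, and its Smith normal form has invariant factors (1,1,1,1,1,1,1,1,1,1,1,1,1,1,1,1,1,1,1,2).

Computing H_k = (kernel of ∂_k) / (image of ∂_{k+1}):

  H_0: rank C_0 − rank ∂_1 = 10 − 9 = 1, and the invariant factors of ∂_1 are all 1, so H_0 = Z.
  H_1: rank ker ∂_1 − rank ∂_2 = (30 − 9) − 20 = 1, and ∂_2 has invariant factor 2 > 1, so H_1 = Z ⊕ Z/2.
  H_2: rank ker ∂_2 − rank ∂_3 = (20 − 20) − 0 = 0, and there is no ∂_3, so H_2 = 0.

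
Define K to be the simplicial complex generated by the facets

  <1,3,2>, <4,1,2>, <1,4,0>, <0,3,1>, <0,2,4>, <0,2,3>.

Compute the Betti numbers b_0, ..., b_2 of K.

Order the vertices as 0 < 1 < 2 < 3 < 4. Listing each simplex with vertices in this order, K has dimension 2 with simplices:

  0-simplices (5): [0], [1], [2], [3], [4]
  1-simplices (9): [0,1], [0,2], [0,3], [0,4], [1,2], [1,3], [1,4], [2,3], [2,4]
  2-simplices (6): [0,1,3], [0,1,4], [0,2,3], [0,2,4], [1,2,3], [1,2,4]

so the chain groups are C_0 ≅ Z^5, C_1 ≅ Z^9, C_2 ≅ Z^6.

∂_1: C_1 → C_0 is given by ∂[p,q] = [q] − [p].
This gives a 5×9 integer matrix of rank 4; reducing to Smith normal form yields diagonal entries (1,1,1,1).

The boundary map ∂_2: C_2 → C_1 acts by ∂[p,q,r] = [q,r] − [p,r] + [p,q]. For instance
  ∂[1,2,4] = [2,4] − [1,4] + [1,2],
  ∂[0,2,4] = [2,4] − [0,4] + [0,2].
The 9×6 boundary matrix has rank 5 and Smith normal form diag(1,1,1,1,1).

Computing H_k = (kernel of ∂_k) / (image of ∂_{k+1}):

  H_0: rank C_0 − rank ∂_1 = 5 − 4 = 1, and the invariant factors of ∂_1 are all 1, so H_0 = Z.
  H_1: rank ker ∂_1 − rank ∂_2 = (9 − 4) − 5 = 0, and the invariant factors of ∂_2 are all 1, so H_1 = 0.
  H_2: rank ker ∂_2 − rank ∂_3 = (6 − 5) − 0 = 1, and there is no ∂_3, so H_2 = Z.

As a check, the Euler characteristic is 5 − 9 + 6 = 2, which agrees with 1 − 0 + 1 = 2.

Hence the Betti numbers are b_0 = 1, b_1 = 0, b_2 = 1.

b_0 = 1, b_1 = 0, b_2 = 1.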